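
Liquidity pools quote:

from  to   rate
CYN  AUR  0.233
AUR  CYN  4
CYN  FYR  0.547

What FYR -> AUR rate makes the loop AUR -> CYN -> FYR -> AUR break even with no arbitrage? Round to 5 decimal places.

Known legs of the cycle: 4 × 0.547 = 2.188
For no arbitrage the full-cycle product must be 1, so the missing rate is 1 / 2.188 ≈ 0.4570384.

0.45704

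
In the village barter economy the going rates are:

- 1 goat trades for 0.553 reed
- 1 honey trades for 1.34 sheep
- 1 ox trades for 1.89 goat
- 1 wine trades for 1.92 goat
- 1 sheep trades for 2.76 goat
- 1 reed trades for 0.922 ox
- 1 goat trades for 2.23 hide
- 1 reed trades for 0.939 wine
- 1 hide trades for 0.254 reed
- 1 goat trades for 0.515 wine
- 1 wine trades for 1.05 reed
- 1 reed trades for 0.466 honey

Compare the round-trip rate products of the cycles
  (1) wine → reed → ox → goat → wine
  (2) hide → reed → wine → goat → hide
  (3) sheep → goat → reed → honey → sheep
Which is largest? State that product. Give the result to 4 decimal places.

(1) 1.05 × 0.922 × 1.89 × 0.515 = 0.94230
(2) 0.254 × 0.939 × 1.92 × 2.23 = 1.02119
(3) 2.76 × 0.553 × 0.466 × 1.34 = 0.95307
Highest is cycle (2) at 1.0212 (>1, arbitrage).

1.0212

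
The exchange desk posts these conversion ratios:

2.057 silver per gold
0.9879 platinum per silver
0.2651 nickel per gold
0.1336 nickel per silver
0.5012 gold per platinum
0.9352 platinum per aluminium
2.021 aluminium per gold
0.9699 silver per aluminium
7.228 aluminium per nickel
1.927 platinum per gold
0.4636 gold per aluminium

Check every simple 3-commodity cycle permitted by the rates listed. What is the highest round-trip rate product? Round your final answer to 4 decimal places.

gold→silver→platinum→gold: 2.057 × 0.9879 × 0.5012 = 1.01849
gold→aluminium→platinum→gold: 2.021 × 0.9352 × 0.5012 = 0.94729
aluminium→silver→nickel→aluminium: 0.9699 × 0.1336 × 7.228 = 0.93659
gold→nickel→aluminium→gold: 0.2651 × 7.228 × 0.4636 = 0.88832
Maximum is gold→silver→platinum→gold at 1.0185; arbitrage exists.

1.0185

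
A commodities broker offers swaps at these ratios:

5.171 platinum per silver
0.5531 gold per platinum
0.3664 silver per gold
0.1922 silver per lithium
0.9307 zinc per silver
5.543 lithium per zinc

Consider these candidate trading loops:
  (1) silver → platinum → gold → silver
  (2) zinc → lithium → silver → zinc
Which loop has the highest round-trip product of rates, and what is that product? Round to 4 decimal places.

(1) 5.171 × 0.5531 × 0.3664 = 1.04793
(2) 5.543 × 0.1922 × 0.9307 = 0.99153
Highest is cycle (1) at 1.0479 (>1, arbitrage).

1.0479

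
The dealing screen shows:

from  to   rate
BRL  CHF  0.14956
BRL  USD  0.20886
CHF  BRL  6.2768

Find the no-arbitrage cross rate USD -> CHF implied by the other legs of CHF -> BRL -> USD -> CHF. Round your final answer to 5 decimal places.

0.76279

Known legs of the cycle: 6.2768 × 0.20886 = 1.310972448
For no arbitrage the full-cycle product must be 1, so the missing rate is 1 / 1.310972448 ≈ 0.7627925.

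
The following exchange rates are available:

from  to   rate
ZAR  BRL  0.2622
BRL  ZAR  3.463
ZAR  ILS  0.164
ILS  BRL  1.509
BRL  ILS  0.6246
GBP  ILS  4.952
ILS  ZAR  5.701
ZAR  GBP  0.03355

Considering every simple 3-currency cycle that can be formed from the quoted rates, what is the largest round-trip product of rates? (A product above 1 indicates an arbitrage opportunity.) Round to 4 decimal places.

0.9472

GBP→ILS→ZAR→GBP: 4.952 × 5.701 × 0.03355 = 0.94716
ZAR→BRL→ILS→ZAR: 0.2622 × 0.6246 × 5.701 = 0.93365
ZAR→ILS→BRL→ZAR: 0.164 × 1.509 × 3.463 = 0.85701
Maximum is GBP→ILS→ZAR→GBP at 0.9472; no arbitrage — every cycle loses value.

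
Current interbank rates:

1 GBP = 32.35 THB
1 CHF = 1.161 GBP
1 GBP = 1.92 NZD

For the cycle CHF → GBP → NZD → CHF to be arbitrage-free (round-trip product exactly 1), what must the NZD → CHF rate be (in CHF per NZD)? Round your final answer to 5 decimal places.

Known legs of the cycle: 1.161 × 1.92 = 2.22912
For no arbitrage the full-cycle product must be 1, so the missing rate is 1 / 2.22912 ≈ 0.4486075.

0.44861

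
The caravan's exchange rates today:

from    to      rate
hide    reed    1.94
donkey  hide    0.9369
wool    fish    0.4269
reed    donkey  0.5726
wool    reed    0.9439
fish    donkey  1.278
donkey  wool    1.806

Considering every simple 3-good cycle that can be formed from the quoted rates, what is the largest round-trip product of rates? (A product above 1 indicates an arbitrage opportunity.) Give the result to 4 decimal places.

1.0407

reed→donkey→hide→reed: 0.5726 × 0.9369 × 1.94 = 1.04075
donkey→wool→fish→donkey: 1.806 × 0.4269 × 1.278 = 0.98531
reed→donkey→wool→reed: 0.5726 × 1.806 × 0.9439 = 0.97610
Maximum is reed→donkey→hide→reed at 1.0407; arbitrage exists.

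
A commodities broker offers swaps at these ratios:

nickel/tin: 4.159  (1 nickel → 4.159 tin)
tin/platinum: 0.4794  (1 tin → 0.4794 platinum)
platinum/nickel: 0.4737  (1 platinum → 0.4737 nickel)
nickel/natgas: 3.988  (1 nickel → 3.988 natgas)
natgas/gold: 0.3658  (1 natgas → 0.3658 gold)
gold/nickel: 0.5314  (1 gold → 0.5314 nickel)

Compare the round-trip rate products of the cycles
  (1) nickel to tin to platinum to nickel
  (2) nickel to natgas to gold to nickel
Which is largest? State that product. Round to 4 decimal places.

0.9445

(1) 4.159 × 0.4794 × 0.4737 = 0.94447
(2) 3.988 × 0.3658 × 0.5314 = 0.77521
Highest is cycle (1) at 0.9445 (≤1, no arbitrage).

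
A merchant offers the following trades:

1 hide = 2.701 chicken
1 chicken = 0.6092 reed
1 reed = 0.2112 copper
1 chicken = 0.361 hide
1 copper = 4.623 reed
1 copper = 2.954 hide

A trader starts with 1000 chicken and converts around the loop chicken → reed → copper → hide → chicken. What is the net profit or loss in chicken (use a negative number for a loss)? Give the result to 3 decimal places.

26.571

1000 chicken × 0.6092 = 609.2 reed
609.2 reed × 0.2112 = 128.66304 copper
128.66304 copper × 2.954 = 380.07062016 hide
380.07062016 hide × 2.701 = 1026.57074505216 chicken
Net change: 1026.57074505216 − 1000 = 26.57074505216 chicken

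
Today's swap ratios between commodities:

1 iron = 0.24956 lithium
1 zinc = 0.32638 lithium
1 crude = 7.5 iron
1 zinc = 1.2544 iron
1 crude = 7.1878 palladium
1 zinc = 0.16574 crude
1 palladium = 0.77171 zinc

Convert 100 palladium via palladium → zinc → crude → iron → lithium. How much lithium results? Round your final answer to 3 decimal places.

23.940

100 palladium × 0.77171 = 77.171 zinc
77.171 zinc × 0.16574 = 12.79032154 crude
12.79032154 crude × 7.5 = 95.92741155 iron
95.92741155 iron × 0.24956 = 23.939644826418 lithium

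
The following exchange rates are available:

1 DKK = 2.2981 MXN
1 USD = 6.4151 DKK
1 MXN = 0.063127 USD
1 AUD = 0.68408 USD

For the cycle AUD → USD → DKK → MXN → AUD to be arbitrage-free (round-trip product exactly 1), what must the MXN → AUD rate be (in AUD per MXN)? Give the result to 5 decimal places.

Known legs of the cycle: 0.68408 × 6.4151 × 2.2981 = 10.0850776593448
For no arbitrage the full-cycle product must be 1, so the missing rate is 1 / 10.0850776593448 ≈ 0.0991564.

0.09916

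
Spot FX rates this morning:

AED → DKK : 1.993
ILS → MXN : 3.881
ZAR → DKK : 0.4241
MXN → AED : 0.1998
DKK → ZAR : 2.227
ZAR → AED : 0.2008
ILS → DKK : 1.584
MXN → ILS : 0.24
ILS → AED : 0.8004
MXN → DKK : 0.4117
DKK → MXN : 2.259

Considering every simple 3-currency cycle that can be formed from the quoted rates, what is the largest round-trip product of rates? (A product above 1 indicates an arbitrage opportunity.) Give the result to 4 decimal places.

MXN→AED→DKK→MXN: 0.1998 × 1.993 × 2.259 = 0.89954
DKK→ZAR→AED→DKK: 2.227 × 0.2008 × 1.993 = 0.89123
MXN→ILS→DKK→MXN: 0.24 × 1.584 × 2.259 = 0.85878
Maximum is MXN→AED→DKK→MXN at 0.8995; no arbitrage — every cycle loses value.

0.8995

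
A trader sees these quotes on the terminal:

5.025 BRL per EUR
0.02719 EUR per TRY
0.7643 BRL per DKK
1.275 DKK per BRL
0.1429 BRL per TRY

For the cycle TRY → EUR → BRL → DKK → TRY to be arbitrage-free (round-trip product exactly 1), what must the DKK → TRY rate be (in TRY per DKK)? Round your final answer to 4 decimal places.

5.7404

Known legs of the cycle: 0.02719 × 5.025 × 1.275 = 0.17420293125
For no arbitrage the full-cycle product must be 1, so the missing rate is 1 / 0.17420293125 ≈ 5.740432.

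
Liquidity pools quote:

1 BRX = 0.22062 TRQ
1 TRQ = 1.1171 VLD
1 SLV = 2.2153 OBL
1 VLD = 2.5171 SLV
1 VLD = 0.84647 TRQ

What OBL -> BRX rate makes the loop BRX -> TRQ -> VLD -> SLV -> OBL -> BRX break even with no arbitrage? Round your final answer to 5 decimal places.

Known legs of the cycle: 0.22062 × 1.1171 × 2.5171 × 2.2153 = 1.37426330157126126
For no arbitrage the full-cycle product must be 1, so the missing rate is 1 / 1.37426330157126126 ≈ 0.7276626.

0.72766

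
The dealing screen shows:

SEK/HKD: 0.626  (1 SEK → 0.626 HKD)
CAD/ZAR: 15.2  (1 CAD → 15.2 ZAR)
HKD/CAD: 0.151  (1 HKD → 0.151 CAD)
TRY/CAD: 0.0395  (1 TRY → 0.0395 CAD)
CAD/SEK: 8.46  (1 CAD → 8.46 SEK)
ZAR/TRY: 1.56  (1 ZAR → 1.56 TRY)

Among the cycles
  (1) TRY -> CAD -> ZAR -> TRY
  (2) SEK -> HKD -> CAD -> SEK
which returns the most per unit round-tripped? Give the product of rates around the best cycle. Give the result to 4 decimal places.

(1) 0.0395 × 15.2 × 1.56 = 0.93662
(2) 0.626 × 0.151 × 8.46 = 0.79969
Highest is cycle (1) at 0.9366 (≤1, no arbitrage).

0.9366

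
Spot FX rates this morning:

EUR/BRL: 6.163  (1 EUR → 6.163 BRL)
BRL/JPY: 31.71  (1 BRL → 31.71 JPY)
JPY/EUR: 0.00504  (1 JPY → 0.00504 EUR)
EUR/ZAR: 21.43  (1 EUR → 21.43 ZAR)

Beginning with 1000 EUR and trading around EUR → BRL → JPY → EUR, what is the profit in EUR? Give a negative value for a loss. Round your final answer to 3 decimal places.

-15.039

1000 EUR × 6.163 = 6163 BRL
6163 BRL × 31.71 = 195428.73 JPY
195428.73 JPY × 0.00504 = 984.9607992 EUR
Net change: 984.9607992 − 1000 = -15.0392008 EUR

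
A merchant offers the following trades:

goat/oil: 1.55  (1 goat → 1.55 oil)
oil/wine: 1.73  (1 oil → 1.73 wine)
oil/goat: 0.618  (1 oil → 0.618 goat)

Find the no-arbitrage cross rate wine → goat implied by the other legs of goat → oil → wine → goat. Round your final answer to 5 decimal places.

Known legs of the cycle: 1.55 × 1.73 = 2.6815
For no arbitrage the full-cycle product must be 1, so the missing rate is 1 / 2.6815 ≈ 0.3729256.

0.37293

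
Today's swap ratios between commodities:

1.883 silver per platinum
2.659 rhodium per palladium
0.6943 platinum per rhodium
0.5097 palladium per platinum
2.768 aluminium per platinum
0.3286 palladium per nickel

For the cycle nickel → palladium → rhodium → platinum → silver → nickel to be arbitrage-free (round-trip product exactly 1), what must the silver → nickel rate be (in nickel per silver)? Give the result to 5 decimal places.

0.87542

Known legs of the cycle: 0.3286 × 2.659 × 0.6943 × 1.883 = 1.14230842972106
For no arbitrage the full-cycle product must be 1, so the missing rate is 1 / 1.14230842972106 ≈ 0.8754203.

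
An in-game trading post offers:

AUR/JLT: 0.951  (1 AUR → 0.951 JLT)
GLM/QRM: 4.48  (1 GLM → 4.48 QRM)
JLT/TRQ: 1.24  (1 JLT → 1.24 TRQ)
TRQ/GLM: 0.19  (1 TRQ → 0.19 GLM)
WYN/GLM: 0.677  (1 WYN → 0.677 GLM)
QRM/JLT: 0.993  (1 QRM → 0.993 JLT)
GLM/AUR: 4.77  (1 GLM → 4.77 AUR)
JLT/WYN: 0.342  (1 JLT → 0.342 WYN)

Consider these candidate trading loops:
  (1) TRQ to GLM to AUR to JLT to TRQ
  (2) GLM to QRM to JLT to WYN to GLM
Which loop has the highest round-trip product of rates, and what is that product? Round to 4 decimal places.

1.0687

(1) 0.19 × 4.77 × 0.951 × 1.24 = 1.06875
(2) 4.48 × 0.993 × 0.342 × 0.677 = 1.03001
Highest is cycle (1) at 1.0687 (>1, arbitrage).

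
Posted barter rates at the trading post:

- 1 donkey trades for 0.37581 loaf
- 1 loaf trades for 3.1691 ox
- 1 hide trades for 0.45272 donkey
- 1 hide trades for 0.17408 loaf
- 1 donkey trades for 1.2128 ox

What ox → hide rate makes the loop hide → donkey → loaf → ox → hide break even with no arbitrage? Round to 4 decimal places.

1.8547

Known legs of the cycle: 0.45272 × 0.37581 × 3.1691 = 0.53918022611112
For no arbitrage the full-cycle product must be 1, so the missing rate is 1 / 0.53918022611112 ≈ 1.854667.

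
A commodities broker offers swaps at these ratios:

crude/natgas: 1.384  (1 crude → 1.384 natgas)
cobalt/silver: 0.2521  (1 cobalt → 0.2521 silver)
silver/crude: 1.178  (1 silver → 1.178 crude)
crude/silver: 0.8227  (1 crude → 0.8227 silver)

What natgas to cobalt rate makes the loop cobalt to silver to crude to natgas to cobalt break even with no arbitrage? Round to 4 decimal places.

2.4330

Known legs of the cycle: 0.2521 × 1.178 × 1.384 = 0.4110117392
For no arbitrage the full-cycle product must be 1, so the missing rate is 1 / 0.4110117392 ≈ 2.433021.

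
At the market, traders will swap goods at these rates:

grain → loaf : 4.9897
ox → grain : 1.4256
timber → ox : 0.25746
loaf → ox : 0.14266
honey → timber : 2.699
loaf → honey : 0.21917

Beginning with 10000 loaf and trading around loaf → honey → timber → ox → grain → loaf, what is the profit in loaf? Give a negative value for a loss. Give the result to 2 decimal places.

10000 loaf × 0.21917 = 2191.7 honey
2191.7 honey × 2.699 = 5915.3983 timber
5915.3983 timber × 0.25746 = 1522.978446318 ox
1522.978446318 ox × 1.4256 = 2171.1580730709408 grain
2171.1580730709408 grain × 4.9897 = 10833.42743720207330976 loaf
Net change: 10833.42743720207330976 − 10000 = 833.42743720207330976 loaf

833.43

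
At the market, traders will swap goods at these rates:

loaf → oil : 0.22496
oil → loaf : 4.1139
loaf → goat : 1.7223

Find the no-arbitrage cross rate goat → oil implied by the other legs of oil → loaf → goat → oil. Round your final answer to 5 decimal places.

Known legs of the cycle: 4.1139 × 1.7223 = 7.08536997
For no arbitrage the full-cycle product must be 1, so the missing rate is 1 / 7.08536997 ≈ 0.1411359.

0.14114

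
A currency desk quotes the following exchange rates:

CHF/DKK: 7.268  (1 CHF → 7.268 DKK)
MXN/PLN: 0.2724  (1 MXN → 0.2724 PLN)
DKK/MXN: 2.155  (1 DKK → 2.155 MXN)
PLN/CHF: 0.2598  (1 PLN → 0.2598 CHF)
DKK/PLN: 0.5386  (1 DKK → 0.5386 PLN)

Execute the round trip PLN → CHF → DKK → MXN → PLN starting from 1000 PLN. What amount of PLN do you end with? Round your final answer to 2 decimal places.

1108.43

1000 PLN × 0.2598 = 259.8 CHF
259.8 CHF × 7.268 = 1888.2264 DKK
1888.2264 DKK × 2.155 = 4069.127892 MXN
4069.127892 MXN × 0.2724 = 1108.4304377808 PLN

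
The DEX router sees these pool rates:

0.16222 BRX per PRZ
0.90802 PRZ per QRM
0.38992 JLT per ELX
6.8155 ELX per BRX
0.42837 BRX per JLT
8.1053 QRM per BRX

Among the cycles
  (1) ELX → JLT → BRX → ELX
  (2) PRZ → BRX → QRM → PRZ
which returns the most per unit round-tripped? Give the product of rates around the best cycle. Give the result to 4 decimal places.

1.1939

(1) 0.38992 × 0.42837 × 6.8155 = 1.13839
(2) 0.16222 × 8.1053 × 0.90802 = 1.19390
Highest is cycle (2) at 1.1939 (>1, arbitrage).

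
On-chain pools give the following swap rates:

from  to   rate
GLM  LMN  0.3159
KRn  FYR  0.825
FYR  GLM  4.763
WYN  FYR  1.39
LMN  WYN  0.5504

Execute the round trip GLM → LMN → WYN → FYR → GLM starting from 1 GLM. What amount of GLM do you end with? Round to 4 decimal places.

1 GLM × 0.3159 = 0.3159 LMN
0.3159 LMN × 0.5504 = 0.17387136 WYN
0.17387136 WYN × 1.39 = 0.2416811904 FYR
0.2416811904 FYR × 4.763 = 1.1511275098752 GLM

1.1511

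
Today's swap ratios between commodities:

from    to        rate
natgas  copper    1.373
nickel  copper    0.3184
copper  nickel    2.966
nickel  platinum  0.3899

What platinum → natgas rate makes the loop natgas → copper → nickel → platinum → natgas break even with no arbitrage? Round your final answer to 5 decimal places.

0.62980

Known legs of the cycle: 1.373 × 2.966 × 0.3899 = 1.5877967882
For no arbitrage the full-cycle product must be 1, so the missing rate is 1 / 1.5877967882 ≈ 0.6298035.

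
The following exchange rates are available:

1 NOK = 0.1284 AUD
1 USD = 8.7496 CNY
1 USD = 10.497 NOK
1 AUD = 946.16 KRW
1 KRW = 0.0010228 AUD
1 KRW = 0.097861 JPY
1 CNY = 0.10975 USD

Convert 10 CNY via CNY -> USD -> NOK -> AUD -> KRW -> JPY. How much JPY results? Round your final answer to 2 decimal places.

10 CNY × 0.10975 = 1.0975 USD
1.0975 USD × 10.497 = 11.5204575 NOK
11.5204575 NOK × 0.1284 = 1.479226743 AUD
1.479226743 AUD × 946.16 = 1399.58517515688 KRW
1399.58517515688 KRW × 0.097861 = 136.96480482602743368 JPY

136.96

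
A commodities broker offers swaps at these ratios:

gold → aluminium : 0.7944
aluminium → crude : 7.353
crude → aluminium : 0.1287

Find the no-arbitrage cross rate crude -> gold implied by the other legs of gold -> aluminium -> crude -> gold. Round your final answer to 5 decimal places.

Known legs of the cycle: 0.7944 × 7.353 = 5.8412232
For no arbitrage the full-cycle product must be 1, so the missing rate is 1 / 5.8412232 ≈ 0.1711970.

0.17120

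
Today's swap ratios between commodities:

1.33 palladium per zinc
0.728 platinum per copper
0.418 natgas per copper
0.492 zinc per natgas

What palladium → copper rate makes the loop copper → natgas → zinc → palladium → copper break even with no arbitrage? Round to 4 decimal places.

3.6560

Known legs of the cycle: 0.418 × 0.492 × 1.33 = 0.27352248
For no arbitrage the full-cycle product must be 1, so the missing rate is 1 / 0.27352248 ≈ 3.656007.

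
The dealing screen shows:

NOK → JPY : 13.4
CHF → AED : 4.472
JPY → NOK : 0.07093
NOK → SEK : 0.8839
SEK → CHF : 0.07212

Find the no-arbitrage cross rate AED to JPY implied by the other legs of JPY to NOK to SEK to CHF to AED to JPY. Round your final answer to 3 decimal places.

49.455

Known legs of the cycle: 0.07093 × 0.8839 × 0.07212 × 4.472 = 0.02022044023285728
For no arbitrage the full-cycle product must be 1, so the missing rate is 1 / 0.02022044023285728 ≈ 49.45491.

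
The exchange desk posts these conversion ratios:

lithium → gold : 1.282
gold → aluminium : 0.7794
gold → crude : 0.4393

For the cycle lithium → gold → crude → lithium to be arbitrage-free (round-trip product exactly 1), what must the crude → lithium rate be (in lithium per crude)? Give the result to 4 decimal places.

Known legs of the cycle: 1.282 × 0.4393 = 0.5631826
For no arbitrage the full-cycle product must be 1, so the missing rate is 1 / 0.5631826 ≈ 1.775623.

1.7756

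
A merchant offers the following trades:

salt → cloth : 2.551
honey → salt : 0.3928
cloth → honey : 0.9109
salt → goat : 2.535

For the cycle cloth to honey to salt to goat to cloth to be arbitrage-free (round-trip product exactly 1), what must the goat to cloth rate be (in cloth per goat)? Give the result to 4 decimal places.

Known legs of the cycle: 0.9109 × 0.3928 × 2.535 = 0.9070268532
For no arbitrage the full-cycle product must be 1, so the missing rate is 1 / 0.9070268532 ≈ 1.102503.

1.1025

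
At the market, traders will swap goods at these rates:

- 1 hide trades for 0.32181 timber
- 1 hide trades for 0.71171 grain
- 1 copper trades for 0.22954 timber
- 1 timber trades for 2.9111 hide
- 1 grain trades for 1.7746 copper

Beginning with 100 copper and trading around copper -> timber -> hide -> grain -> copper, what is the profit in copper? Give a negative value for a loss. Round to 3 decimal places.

-15.605

100 copper × 0.22954 = 22.954 timber
22.954 timber × 2.9111 = 66.8213894 hide
66.8213894 hide × 0.71171 = 47.557451049874 grain
47.557451049874 grain × 1.7746 = 84.3954526331064004 copper
Net change: 84.3954526331064004 − 100 = -15.6045473668935996 copper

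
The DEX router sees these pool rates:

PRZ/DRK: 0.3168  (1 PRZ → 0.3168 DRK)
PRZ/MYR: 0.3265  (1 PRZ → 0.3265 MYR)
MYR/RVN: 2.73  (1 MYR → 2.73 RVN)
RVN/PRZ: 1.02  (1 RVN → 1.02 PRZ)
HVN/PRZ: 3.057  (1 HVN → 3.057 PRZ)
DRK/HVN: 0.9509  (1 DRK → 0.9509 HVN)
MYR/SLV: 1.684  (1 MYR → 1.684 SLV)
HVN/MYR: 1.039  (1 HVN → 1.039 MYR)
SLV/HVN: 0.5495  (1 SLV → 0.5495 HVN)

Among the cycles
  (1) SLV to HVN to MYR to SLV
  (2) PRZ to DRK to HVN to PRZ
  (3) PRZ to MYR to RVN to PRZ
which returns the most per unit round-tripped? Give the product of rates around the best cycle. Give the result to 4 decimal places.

0.9614

(1) 0.5495 × 1.039 × 1.684 = 0.96145
(2) 0.3168 × 0.9509 × 3.057 = 0.92091
(3) 0.3265 × 2.73 × 1.02 = 0.90917
Highest is cycle (1) at 0.9614 (≤1, no arbitrage).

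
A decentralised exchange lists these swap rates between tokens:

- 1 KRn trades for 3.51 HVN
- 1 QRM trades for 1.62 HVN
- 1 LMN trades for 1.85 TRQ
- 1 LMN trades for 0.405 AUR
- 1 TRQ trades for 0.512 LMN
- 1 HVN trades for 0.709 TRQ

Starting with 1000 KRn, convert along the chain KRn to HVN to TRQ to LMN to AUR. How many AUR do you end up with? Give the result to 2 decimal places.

1000 KRn × 3.51 = 3510 HVN
3510 HVN × 0.709 = 2488.59 TRQ
2488.59 TRQ × 0.512 = 1274.15808 LMN
1274.15808 LMN × 0.405 = 516.0340224 AUR

516.03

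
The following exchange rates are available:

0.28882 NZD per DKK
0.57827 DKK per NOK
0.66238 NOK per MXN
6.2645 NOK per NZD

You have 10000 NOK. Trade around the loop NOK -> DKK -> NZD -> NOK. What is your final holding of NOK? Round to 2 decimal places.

10462.71

10000 NOK × 0.57827 = 5782.7 DKK
5782.7 DKK × 0.28882 = 1670.159414 NZD
1670.159414 NZD × 6.2645 = 10462.713649003 NOK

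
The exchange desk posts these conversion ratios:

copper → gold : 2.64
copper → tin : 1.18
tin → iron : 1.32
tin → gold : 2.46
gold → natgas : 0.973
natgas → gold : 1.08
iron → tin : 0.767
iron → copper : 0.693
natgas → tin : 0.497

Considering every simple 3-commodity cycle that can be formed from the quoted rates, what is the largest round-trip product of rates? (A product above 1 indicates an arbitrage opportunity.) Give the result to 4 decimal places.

1.1896

natgas→tin→gold→natgas: 0.497 × 2.46 × 0.973 = 1.18961
copper→tin→iron→copper: 1.18 × 1.32 × 0.693 = 1.07942
Maximum is natgas→tin→gold→natgas at 1.1896; arbitrage exists.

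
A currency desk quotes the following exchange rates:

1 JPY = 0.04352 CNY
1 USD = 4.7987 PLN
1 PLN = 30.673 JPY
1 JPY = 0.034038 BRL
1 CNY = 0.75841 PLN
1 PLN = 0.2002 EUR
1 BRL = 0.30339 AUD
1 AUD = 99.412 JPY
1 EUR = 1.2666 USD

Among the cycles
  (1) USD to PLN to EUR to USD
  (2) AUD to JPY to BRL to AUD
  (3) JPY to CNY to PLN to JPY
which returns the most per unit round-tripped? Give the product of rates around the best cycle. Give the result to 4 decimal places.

1.2168

(1) 4.7987 × 0.2002 × 1.2666 = 1.21682
(2) 99.412 × 0.034038 × 0.30339 = 1.02661
(3) 0.04352 × 0.75841 × 30.673 = 1.01239
Highest is cycle (1) at 1.2168 (>1, arbitrage).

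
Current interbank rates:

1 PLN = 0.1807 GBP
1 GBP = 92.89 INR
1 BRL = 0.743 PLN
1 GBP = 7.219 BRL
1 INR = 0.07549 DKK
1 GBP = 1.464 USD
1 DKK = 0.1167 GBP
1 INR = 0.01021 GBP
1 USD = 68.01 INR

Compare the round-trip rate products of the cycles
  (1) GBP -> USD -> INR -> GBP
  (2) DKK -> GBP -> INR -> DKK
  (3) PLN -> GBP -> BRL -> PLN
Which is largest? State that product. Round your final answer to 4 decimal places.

1.0166

(1) 1.464 × 68.01 × 0.01021 = 1.01658
(2) 0.1167 × 92.89 × 0.07549 = 0.81833
(3) 0.1807 × 7.219 × 0.743 = 0.96922
Highest is cycle (1) at 1.0166 (>1, arbitrage).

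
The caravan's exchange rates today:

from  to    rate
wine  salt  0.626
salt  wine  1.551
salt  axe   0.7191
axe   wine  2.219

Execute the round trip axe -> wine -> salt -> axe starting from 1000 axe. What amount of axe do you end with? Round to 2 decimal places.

1000 axe × 2.219 = 2219 wine
2219 wine × 0.626 = 1389.094 salt
1389.094 salt × 0.7191 = 998.8974954 axe

998.90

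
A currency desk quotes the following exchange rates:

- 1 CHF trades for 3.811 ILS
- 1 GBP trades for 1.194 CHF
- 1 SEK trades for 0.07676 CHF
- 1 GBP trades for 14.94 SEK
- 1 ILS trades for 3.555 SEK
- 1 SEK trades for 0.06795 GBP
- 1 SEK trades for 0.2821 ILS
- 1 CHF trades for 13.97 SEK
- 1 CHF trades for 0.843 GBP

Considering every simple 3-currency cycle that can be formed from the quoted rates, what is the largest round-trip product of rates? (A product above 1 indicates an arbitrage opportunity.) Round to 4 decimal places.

1.1334

CHF→SEK→GBP→CHF: 13.97 × 0.06795 × 1.194 = 1.13342
CHF→ILS→SEK→CHF: 3.811 × 3.555 × 0.07676 = 1.03995
CHF→GBP→SEK→CHF: 0.843 × 14.94 × 0.07676 = 0.96675
Maximum is CHF→SEK→GBP→CHF at 1.1334; arbitrage exists.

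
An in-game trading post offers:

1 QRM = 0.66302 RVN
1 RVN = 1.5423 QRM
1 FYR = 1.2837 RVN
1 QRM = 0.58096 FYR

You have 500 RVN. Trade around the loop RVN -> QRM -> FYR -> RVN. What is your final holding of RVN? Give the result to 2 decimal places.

575.11

500 RVN × 1.5423 = 771.15 QRM
771.15 QRM × 0.58096 = 448.007304 FYR
448.007304 FYR × 1.2837 = 575.1069761448 RVN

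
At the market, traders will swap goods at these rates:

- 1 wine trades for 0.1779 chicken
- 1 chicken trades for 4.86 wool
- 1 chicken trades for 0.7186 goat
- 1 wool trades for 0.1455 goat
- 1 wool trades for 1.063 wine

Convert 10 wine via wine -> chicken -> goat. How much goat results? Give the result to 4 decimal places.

1.2784

10 wine × 0.1779 = 1.779 chicken
1.779 chicken × 0.7186 = 1.2783894 goat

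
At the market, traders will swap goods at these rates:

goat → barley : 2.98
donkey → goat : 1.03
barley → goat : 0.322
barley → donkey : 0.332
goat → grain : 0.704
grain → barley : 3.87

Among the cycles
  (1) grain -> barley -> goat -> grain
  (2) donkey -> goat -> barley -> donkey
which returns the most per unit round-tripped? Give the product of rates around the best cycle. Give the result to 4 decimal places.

1.0190

(1) 3.87 × 0.322 × 0.704 = 0.87728
(2) 1.03 × 2.98 × 0.332 = 1.01904
Highest is cycle (2) at 1.0190 (>1, arbitrage).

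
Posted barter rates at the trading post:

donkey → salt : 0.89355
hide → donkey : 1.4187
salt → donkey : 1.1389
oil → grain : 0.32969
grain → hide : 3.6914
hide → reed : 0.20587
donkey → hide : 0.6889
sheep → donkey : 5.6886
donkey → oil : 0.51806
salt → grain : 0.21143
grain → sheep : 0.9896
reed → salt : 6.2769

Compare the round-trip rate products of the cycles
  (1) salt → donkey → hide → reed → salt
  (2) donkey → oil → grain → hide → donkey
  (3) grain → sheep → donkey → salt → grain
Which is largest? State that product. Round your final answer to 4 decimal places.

(1) 1.1389 × 0.6889 × 0.20587 × 6.2769 = 1.01386
(2) 0.51806 × 0.32969 × 3.6914 × 1.4187 = 0.89447
(3) 0.9896 × 5.6886 × 0.89355 × 0.21143 = 1.06353
Highest is cycle (3) at 1.0635 (>1, arbitrage).

1.0635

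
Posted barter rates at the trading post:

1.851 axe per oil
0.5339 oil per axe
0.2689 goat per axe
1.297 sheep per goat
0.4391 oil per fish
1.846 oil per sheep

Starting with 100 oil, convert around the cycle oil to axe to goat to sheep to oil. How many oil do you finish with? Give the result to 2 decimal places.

100 oil × 1.851 = 185.1 axe
185.1 axe × 0.2689 = 49.77339 goat
49.77339 goat × 1.297 = 64.55608683 sheep
64.55608683 sheep × 1.846 = 119.17053628818 oil

119.17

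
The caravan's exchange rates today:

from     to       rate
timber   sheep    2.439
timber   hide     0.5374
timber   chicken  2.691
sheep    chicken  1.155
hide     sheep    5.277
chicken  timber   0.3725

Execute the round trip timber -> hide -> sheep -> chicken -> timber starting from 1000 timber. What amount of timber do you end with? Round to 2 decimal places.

1220.09

1000 timber × 0.5374 = 537.4 hide
537.4 hide × 5.277 = 2835.8598 sheep
2835.8598 sheep × 1.155 = 3275.418069 chicken
3275.418069 chicken × 0.3725 = 1220.0932307025 timber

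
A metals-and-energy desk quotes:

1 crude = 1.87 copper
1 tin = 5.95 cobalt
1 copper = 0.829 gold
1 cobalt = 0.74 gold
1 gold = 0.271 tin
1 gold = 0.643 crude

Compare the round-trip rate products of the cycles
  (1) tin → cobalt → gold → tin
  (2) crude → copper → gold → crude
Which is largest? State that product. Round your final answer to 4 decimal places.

(1) 5.95 × 0.74 × 0.271 = 1.19321
(2) 1.87 × 0.829 × 0.643 = 0.99680
Highest is cycle (1) at 1.1932 (>1, arbitrage).

1.1932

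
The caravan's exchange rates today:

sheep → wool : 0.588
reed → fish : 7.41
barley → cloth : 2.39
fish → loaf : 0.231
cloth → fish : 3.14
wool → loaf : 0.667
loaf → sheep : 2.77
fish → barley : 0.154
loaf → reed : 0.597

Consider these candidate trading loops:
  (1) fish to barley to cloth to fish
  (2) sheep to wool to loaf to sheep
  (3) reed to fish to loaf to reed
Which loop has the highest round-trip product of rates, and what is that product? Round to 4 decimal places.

(1) 0.154 × 2.39 × 3.14 = 1.15571
(2) 0.588 × 0.667 × 2.77 = 1.08638
(3) 7.41 × 0.231 × 0.597 = 1.02189
Highest is cycle (1) at 1.1557 (>1, arbitrage).

1.1557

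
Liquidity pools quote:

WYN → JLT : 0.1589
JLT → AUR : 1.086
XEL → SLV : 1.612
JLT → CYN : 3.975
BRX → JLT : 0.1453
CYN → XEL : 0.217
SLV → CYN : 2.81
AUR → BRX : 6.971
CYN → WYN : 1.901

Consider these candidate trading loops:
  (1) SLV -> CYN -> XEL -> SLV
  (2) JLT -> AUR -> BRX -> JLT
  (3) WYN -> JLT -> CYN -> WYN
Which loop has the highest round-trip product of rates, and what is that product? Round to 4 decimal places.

1.2007

(1) 2.81 × 0.217 × 1.612 = 0.98295
(2) 1.086 × 6.971 × 0.1453 = 1.09999
(3) 0.1589 × 3.975 × 1.901 = 1.20072
Highest is cycle (3) at 1.2007 (>1, arbitrage).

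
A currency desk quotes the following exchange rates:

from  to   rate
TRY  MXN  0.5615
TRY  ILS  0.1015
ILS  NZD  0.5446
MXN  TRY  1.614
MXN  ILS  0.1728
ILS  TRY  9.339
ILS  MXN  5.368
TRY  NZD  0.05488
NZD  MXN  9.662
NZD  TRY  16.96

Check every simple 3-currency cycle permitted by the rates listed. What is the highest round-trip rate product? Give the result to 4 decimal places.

ILS→NZD→TRY→ILS: 0.5446 × 16.96 × 0.1015 = 0.93750
ILS→NZD→MXN→ILS: 0.5446 × 9.662 × 0.1728 = 0.90926
ILS→TRY→MXN→ILS: 9.339 × 0.5615 × 0.1728 = 0.90614
ILS→MXN→TRY→ILS: 5.368 × 1.614 × 0.1015 = 0.87939
NZD→MXN→TRY→NZD: 9.662 × 1.614 × 0.05488 = 0.85582
Maximum is ILS→NZD→TRY→ILS at 0.9375; no arbitrage — every cycle loses value.

0.9375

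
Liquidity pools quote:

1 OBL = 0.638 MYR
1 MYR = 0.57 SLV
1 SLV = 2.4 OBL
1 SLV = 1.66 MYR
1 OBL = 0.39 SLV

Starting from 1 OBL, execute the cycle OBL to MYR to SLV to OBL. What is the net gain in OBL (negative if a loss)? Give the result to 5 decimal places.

1 OBL × 0.638 = 0.638 MYR
0.638 MYR × 0.57 = 0.36366 SLV
0.36366 SLV × 2.4 = 0.872784 OBL
Net change: 0.872784 − 1 = -0.127216 OBL

-0.12722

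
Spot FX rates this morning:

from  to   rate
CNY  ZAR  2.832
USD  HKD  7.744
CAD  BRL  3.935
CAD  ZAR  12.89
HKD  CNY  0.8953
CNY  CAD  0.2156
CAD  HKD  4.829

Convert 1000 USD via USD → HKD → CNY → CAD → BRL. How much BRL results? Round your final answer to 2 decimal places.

1000 USD × 7.744 = 7744 HKD
7744 HKD × 0.8953 = 6933.2032 CNY
6933.2032 CNY × 0.2156 = 1494.79860992 CAD
1494.79860992 CAD × 3.935 = 5882.0325300352 BRL

5882.03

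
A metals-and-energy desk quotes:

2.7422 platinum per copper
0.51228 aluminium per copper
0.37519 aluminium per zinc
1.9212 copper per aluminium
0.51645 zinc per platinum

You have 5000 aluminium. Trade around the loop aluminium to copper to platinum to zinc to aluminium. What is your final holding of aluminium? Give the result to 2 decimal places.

5104.12

5000 aluminium × 1.9212 = 9606 copper
9606 copper × 2.7422 = 26341.5732 platinum
26341.5732 platinum × 0.51645 = 13604.10547914 zinc
13604.10547914 zinc × 0.37519 = 5104.1243347185366 aluminium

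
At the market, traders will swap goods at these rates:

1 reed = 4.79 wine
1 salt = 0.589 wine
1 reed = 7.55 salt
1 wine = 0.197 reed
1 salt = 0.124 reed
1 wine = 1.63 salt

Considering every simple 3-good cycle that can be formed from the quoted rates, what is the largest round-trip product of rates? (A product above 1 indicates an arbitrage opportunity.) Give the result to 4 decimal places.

reed→wine→salt→reed: 4.79 × 1.63 × 0.124 = 0.96815
reed→salt→wine→reed: 7.55 × 0.589 × 0.197 = 0.87605
Maximum is reed→wine→salt→reed at 0.9682; no arbitrage — every cycle loses value.

0.9682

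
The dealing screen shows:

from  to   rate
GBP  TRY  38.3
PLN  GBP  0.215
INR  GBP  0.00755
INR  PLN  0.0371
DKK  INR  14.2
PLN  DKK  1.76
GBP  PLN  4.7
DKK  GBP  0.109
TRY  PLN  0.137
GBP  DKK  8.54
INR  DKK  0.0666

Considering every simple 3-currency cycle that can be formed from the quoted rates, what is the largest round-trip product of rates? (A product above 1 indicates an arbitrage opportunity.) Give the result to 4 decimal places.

PLN→GBP→TRY→PLN: 0.215 × 38.3 × 0.137 = 1.12813
PLN→DKK→INR→PLN: 1.76 × 14.2 × 0.0371 = 0.92720
DKK→INR→GBP→DKK: 14.2 × 0.00755 × 8.54 = 0.91557
PLN→DKK→GBP→PLN: 1.76 × 0.109 × 4.7 = 0.90165
Maximum is PLN→GBP→TRY→PLN at 1.1281; arbitrage exists.

1.1281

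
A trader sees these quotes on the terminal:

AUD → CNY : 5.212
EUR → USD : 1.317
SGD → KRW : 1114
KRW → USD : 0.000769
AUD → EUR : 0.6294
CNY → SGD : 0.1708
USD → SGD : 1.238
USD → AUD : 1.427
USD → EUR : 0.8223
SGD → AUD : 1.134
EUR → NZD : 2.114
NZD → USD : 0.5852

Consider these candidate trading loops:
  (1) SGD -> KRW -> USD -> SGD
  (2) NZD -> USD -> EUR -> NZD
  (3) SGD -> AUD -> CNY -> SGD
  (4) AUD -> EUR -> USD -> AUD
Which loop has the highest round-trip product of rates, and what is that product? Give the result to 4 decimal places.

1.1829

(1) 1114 × 0.000769 × 1.238 = 1.06055
(2) 0.5852 × 0.8223 × 2.114 = 1.01728
(3) 1.134 × 5.212 × 0.1708 = 1.00950
(4) 0.6294 × 1.317 × 1.427 = 1.18287
Highest is cycle (4) at 1.1829 (>1, arbitrage).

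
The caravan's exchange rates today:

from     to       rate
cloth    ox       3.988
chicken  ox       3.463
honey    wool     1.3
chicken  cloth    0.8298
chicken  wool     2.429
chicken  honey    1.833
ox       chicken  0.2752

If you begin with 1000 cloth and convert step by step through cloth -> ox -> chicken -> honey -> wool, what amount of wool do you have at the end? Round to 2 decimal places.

2615.23

1000 cloth × 3.988 = 3988 ox
3988 ox × 0.2752 = 1097.4976 chicken
1097.4976 chicken × 1.833 = 2011.7131008 honey
2011.7131008 honey × 1.3 = 2615.22703104 wool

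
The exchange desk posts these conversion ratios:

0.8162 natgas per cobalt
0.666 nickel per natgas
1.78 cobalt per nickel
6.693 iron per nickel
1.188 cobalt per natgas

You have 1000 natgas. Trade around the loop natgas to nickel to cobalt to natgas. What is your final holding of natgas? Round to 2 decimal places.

1000 natgas × 0.666 = 666 nickel
666 nickel × 1.78 = 1185.48 cobalt
1185.48 cobalt × 0.8162 = 967.588776 natgas

967.59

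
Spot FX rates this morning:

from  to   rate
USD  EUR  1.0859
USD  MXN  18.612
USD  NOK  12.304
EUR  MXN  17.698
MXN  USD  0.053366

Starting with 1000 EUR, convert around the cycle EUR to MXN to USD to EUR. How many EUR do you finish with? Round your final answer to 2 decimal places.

1000 EUR × 17.698 = 17698 MXN
17698 MXN × 0.053366 = 944.471468 USD
944.471468 USD × 1.0859 = 1025.6015671012 EUR

1025.60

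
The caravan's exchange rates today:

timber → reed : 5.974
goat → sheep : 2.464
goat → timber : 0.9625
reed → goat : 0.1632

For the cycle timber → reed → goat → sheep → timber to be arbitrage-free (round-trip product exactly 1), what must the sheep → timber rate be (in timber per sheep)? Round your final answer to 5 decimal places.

Known legs of the cycle: 5.974 × 0.1632 × 2.464 = 2.4022935552
For no arbitrage the full-cycle product must be 1, so the missing rate is 1 / 2.4022935552 ≈ 0.4162689.

0.41627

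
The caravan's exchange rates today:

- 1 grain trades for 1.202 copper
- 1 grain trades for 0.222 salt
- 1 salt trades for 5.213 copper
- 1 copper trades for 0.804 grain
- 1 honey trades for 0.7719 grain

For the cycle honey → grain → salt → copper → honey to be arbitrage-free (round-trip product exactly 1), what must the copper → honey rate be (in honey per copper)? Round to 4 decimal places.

1.1194

Known legs of the cycle: 0.7719 × 0.222 × 5.213 = 0.8933090634
For no arbitrage the full-cycle product must be 1, so the missing rate is 1 / 0.8933090634 ≈ 1.119433.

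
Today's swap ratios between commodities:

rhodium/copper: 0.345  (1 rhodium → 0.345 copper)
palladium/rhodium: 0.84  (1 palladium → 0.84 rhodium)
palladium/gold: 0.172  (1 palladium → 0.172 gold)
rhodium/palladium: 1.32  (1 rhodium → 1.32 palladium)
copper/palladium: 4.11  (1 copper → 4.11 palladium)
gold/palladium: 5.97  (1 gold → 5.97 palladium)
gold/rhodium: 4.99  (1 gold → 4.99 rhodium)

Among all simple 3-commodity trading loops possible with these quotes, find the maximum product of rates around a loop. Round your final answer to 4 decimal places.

1.1911

palladium→rhodium→copper→palladium: 0.84 × 0.345 × 4.11 = 1.19108
palladium→gold→rhodium→palladium: 0.172 × 4.99 × 1.32 = 1.13293
Maximum is palladium→rhodium→copper→palladium at 1.1911; arbitrage exists.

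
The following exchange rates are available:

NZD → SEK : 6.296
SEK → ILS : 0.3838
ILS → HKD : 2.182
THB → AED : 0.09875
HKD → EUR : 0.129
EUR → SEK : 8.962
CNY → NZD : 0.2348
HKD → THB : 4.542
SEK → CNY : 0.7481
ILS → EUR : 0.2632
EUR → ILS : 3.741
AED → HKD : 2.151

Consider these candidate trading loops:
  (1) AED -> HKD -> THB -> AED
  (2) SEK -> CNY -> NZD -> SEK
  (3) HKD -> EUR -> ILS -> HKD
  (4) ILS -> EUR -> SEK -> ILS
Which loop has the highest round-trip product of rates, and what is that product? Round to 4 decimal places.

1.1059

(1) 2.151 × 4.542 × 0.09875 = 0.96477
(2) 0.7481 × 0.2348 × 6.296 = 1.10592
(3) 0.129 × 3.741 × 2.182 = 1.05301
(4) 0.2632 × 8.962 × 0.3838 = 0.90531
Highest is cycle (2) at 1.1059 (>1, arbitrage).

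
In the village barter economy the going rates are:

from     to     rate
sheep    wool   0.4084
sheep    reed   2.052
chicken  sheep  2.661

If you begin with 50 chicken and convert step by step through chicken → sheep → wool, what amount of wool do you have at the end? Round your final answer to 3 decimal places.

50 chicken × 2.661 = 133.05 sheep
133.05 sheep × 0.4084 = 54.33762 wool

54.338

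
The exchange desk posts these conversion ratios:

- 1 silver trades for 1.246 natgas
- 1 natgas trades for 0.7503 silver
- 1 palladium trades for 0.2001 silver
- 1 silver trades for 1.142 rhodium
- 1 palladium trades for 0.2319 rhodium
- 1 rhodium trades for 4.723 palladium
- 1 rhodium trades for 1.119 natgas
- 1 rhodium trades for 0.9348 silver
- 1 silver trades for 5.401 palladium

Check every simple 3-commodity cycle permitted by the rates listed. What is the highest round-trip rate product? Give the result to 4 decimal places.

palladium→rhodium→silver→palladium: 0.2319 × 0.9348 × 5.401 = 1.17083
palladium→silver→rhodium→palladium: 0.2001 × 1.142 × 4.723 = 1.07927
silver→rhodium→natgas→silver: 1.142 × 1.119 × 0.7503 = 0.95881
Maximum is palladium→rhodium→silver→palladium at 1.1708; arbitrage exists.

1.1708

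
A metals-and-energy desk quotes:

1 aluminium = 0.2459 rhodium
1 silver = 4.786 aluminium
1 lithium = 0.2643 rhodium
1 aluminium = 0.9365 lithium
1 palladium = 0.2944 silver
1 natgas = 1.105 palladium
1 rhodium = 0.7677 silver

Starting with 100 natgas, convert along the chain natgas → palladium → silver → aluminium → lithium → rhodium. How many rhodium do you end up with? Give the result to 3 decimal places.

100 natgas × 1.105 = 110.5 palladium
110.5 palladium × 0.2944 = 32.5312 silver
32.5312 silver × 4.786 = 155.6943232 aluminium
155.6943232 aluminium × 0.9365 = 145.8077336768 lithium
145.8077336768 lithium × 0.2643 = 38.53698401077824 rhodium

38.537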